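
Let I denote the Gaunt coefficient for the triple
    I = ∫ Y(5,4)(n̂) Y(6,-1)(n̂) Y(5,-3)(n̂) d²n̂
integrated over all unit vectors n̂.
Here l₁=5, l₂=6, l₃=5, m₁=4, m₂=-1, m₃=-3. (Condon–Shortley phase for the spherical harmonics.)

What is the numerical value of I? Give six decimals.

Checks pass: Σm=0; 16 even; l₃=5∈[1,11].
(2·5+1)(2·6+1)(2·5+1) = 1573
Δ: 6! 4! 6! / 17! → 1/28588560
sum: t=1:−1/345600 t=2:+1/13824 t=3:−1/5184 t=4:+1/13824 t=5:−1/345600 = -7/129600
3j²(5 6 5; 0 0 0) = Δ·Π!·Σ² = 80/7293  (sign +1)
sum: t=0:+1/518400 t=1:−1/138240 = -11/2073600
3j²(5 6 5; 4 -1 -3) = Δ·Π!·Σ² = 77/4420  (sign -1)
combine: 4πI² = 1573·80/7293·77/4420 = 3388/11271
take √, sign -1: I = -0.15466268

-0.154663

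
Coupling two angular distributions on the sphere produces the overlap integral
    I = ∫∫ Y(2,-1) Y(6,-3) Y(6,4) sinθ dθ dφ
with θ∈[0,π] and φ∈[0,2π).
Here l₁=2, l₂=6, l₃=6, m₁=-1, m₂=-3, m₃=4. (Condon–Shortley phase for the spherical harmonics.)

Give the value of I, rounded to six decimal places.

0.179515

Checks pass: Σm=0; 14 even; l₃=6∈[4,8].
(2·2+1)(2·6+1)(2·6+1) = 845
Δ: 2! 2! 10! / 15! → 1/90090
sum: t=0:+1/69120 t=1:−1/14400 t=2:+1/69120 = -7/172800
3j²(2 6 6; 0 0 0) = Δ·Π!·Σ² = 14/715  (sign -1)
sum: t=1:−1/161280 t=2:+1/725760 = -1/207360
3j²(2 6 6; -1 -3 4) = Δ·Π!·Σ² = 7/286  (sign -1)
combine: 4πI² = 845·14/715·7/286 = 49/121
take √, sign +1: I = 0.17951487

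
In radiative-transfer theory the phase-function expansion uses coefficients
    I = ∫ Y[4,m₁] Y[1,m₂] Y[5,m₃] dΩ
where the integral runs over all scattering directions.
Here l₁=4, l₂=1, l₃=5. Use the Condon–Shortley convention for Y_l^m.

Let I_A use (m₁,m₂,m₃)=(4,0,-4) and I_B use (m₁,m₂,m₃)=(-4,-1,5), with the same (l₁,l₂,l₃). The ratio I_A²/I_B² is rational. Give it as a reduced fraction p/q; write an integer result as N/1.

1/5

Same 4,1,5: normalisation and zero-m 3j drop out of the ratio.
A: Δ: 0! 8! 2! / 11! → 1/495; sum: t=0:+1/40320 = 1/40320; 3j²(4 1 5; 4 0 -4) = Δ·Π!·Σ² = 1/55  (sign -1)
B: Δ: 0! 8! 2! / 11! → 1/495; sum: t=0:+1/80640 = 1/80640; 3j²(4 1 5; -4 -1 5) = Δ·Π!·Σ² = 1/11  (sign +1)
I_A²/I_B² = (1/55)/(1/11) = 1/5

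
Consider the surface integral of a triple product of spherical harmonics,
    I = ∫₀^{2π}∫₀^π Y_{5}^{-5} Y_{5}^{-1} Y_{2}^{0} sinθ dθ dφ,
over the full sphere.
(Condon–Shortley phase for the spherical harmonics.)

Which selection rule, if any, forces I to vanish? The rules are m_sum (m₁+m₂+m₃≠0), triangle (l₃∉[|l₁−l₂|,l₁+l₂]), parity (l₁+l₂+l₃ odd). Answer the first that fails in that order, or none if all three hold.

m_sum

m₁+m₂+m₃ = -5 − 1 + 0 = -6  ✗
triangle: |5−5|=0 ≤ l₃=2 ≤ 5+5=10
parity: l₁+l₂+l₃ = 12 is even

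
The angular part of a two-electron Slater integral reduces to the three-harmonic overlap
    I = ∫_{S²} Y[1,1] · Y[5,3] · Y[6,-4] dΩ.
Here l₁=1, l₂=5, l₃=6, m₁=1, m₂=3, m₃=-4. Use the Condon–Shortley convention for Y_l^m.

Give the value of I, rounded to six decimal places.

0.274090

Checks pass: Σm=0; 12 even; l₃=6∈[4,6].
(2·1+1)(2·5+1)(2·6+1) = 429
Δ: 0! 2! 10! / 13! → 1/858
sum: t=0:+1/14400 = 1/14400
3j²(1 5 6; 0 0 0) = Δ·Π!·Σ² = 6/143  (sign +1)
sum: t=0:+1/161280 = 1/161280
3j²(1 5 6; 1 3 -4) = Δ·Π!·Σ² = 15/286  (sign +1)
combine: 4πI² = 429·6/143·15/286 = 135/143
take √, sign +1: I = 0.27409047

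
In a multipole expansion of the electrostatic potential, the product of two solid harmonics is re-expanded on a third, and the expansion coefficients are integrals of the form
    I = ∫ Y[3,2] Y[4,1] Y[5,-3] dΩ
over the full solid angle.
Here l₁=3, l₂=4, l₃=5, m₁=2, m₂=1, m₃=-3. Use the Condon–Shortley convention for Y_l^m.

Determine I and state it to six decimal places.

Checks pass: Σm=0; 12 even; l₃=5∈[1,7].
(2·3+1)(2·4+1)(2·5+1) = 693
Δ: 2! 4! 6! / 13! → 1/180180
sum: t=0:+1/576 t=1:−1/144 t=2:+1/576 = -1/288
3j²(3 4 5; 0 0 0) = Δ·Π!·Σ² = 20/1001  (sign +1)
sum: t=0:+1/1440 t=1:−1/1152 = -1/5760
3j²(3 4 5; 2 1 -3) = Δ·Π!·Σ² = 1/858  (sign -1)
combine: 4πI² = 693·20/1001·1/858 = 30/1859
take √, sign -1: I = -0.03583571

-0.035836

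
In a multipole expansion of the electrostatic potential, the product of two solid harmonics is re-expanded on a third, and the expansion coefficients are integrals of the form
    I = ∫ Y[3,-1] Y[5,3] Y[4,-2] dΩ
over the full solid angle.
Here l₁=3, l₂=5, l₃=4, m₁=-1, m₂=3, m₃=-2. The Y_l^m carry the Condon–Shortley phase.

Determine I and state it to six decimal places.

-0.144236

m-sum 0 ✓  L=12 even ✓  2≤4≤8 ✓
Π(2lᵢ+1) = 7×11×9 = 693
triangle coeff Δ(3,5,4) = 1/180180
Σ_t [1,3]: t=1:−1/576 t=2:+1/144 t=3:−1/576 = 1/288
(3j)²=20/1001 [(3 5 4; 0 0 0)], sign=+1
Σ_t [2,4]: t=2:+1/5760 t=3:−1/720 t=4:+1/2304 = -1/1280
(3j)²=27/1430 [(3 5 4; -1 3 -2)], sign=-1
⇒ 4πI² = 486/1859
I = (-1)√(486/1859/(4π)) = -0.14423595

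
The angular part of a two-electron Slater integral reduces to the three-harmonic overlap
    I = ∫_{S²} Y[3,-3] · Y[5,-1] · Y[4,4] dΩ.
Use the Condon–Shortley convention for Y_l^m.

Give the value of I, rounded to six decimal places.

Rules hold: Σm=0, L=12 even, 2≤4≤8.
N = 7·11·9 = 693
Δ = 4!·2!·6!/13! = 1/180180
Racah Σ t=1..3: t=1:−1/576 t=2:+1/144 t=3:−1/576 = 1/288
⇒ 3j(3 5 4; 0 0 0)² = 20/1001, sgn +1
Racah Σ t=4..4: t=4:+1/34560 = 1/34560
⇒ 3j(3 5 4; -3 -1 4)² = 1/429, sgn +1
4πI² = N·(3j₀)²·(3jₘ)² = 60/1859
I = +1·√(0.0322754/4π) = 0.05067935

0.050679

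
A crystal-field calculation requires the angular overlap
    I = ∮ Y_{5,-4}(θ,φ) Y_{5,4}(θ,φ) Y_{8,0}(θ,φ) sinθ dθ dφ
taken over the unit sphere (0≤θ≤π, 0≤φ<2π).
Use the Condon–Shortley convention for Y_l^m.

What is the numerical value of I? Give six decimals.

-0.060108

m-sum 0 ✓  L=18 even ✓  0≤8≤10 ✓
Π(2lᵢ+1) = 11×11×17 = 2057
triangle coeff Δ(5,5,8) = 1/37413090
Σ_t [0,2]: t=0:+1/1036800 t=1:−1/331776 t=2:+1/1036800 = -1/921600
(3j)²=490/46189 [(5 5 8; 0 0 0)], sign=-1
Σ_t [1,2]: t=1:−1/1625702400 t=2:+1/50803200 = 31/1625702400
(3j)²=961/461890 [(5 5 8; -4 4 0)], sign=+1
⇒ 4πI² = 47089/1037153
I = (-1)√(47089/1037153/(4π)) = -0.06010815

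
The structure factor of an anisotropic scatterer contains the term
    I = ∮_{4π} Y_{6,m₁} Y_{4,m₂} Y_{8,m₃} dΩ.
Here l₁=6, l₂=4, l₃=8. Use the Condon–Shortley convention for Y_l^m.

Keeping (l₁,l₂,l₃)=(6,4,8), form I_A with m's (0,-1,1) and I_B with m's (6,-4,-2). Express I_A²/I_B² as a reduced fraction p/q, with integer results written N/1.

2625/44

Same 6,4,8: normalisation and zero-m 3j drop out of the ratio.
A: Δ: 2! 10! 6! / 19! → 1/23279256; sum: t=0:+1/1244160 t=1:−1/691200 t=2:+1/4147200 = -1/2488320; 3j²(6 4 8; 0 -1 1) = Δ·Π!·Σ² = 875/184756  (sign +1)
B: Δ: 2! 10! 6! / 19! → 1/23279256; sum: t=0:+1/5225472000 = 1/5225472000; 3j²(6 4 8; 6 -4 -2) = Δ·Π!·Σ² = 1/12597  (sign +1)
I_A²/I_B² = (875/184756)/(1/12597) = 2625/44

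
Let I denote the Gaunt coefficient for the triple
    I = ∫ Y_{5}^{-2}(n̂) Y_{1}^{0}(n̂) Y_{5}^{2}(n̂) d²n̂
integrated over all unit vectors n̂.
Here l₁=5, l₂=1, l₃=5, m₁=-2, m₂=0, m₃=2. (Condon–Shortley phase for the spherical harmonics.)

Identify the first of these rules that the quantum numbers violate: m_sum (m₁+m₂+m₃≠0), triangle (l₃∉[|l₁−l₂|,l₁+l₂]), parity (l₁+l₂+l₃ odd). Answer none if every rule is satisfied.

parity

Σmᵢ = 0  ✓
l₃∈[|l₁−l₂|,l₁+l₂]=[4,6], have l₃=5  ✓
Σlᵢ = 11 ⇒ odd  ✗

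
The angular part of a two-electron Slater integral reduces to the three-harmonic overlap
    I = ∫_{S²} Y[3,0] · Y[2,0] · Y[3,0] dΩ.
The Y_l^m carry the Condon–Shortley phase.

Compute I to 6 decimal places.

0.168209

Rules hold: Σm=0, L=8 even, 1≤3≤5.
N = 7·5·7 = 245
Δ = 2!·4!·2!/9! = 1/3780
Racah Σ t=0..2: t=0:+1/24 t=1:−1/4 t=2:+1/24 = -1/6
⇒ 3j(3 2 3; 0 0 0)² = 4/105, sgn +1
(m-triple is (0,0,0) — same symbol as above.)
4πI² = N·(3j₀)²·(3jₘ)² = 16/45
I = +1·√(0.355556/4π) = 0.16820883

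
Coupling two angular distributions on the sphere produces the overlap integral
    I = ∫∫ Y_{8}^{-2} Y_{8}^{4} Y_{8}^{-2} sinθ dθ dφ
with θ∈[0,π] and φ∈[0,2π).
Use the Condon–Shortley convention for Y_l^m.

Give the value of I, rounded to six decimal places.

m-sum 0 ✓  L=24 even ✓  0≤8≤16 ✓
Π(2lᵢ+1) = 17×17×17 = 4913
triangle coeff Δ(8,8,8) = 1/236637794250
Σ_t [0,8]: t=0:+1/65548320768000 t=1:−1/128024064000 t=2:+1/2985984000 t=3:−1/373248000 t=4:+1/191102976 t=5:−1/373248000 t=6:+1/2985984000 t=7:−1/128024064000 t=8:+1/65548320768000 = 11/20808990720
(3j)²=490/96577 [(8 8 8; 0 0 0)], sign=+1
Σ_t [4,8]: t=4:+1/33443020800 t=5:−1/2612736000 t=6:+1/1194393600 t=7:−1/2612736000 t=8:+1/33443020800 = 11/83607552000
(3j)²=2772/482885 [(8 8 8; -2 4 -2)], sign=+1
⇒ 4πI² = 4618152/32273761
I = (+1)√(4618152/32273761/(4π)) = 0.10670982

0.106710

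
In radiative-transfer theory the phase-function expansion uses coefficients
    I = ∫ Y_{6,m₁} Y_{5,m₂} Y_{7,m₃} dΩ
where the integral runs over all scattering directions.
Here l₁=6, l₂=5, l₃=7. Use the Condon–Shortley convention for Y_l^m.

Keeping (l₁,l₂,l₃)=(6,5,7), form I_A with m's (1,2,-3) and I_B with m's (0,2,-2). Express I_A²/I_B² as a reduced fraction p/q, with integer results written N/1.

Shared (l₁,l₂,l₃)=(6,5,7): N and (l;000)² cancel in I_A²/I_B².
A: Δ = 4!·8!·6!/19! = 1/174594420; Racah Σ t=1..4: t=1:−1/2488320 t=2:+1/345600 t=3:−1/414720 t=4:+1/4354560 = 1/3225600; ⇒ 3j(6 5 7; 1 2 -3)² = 81/92378, sgn +1
B: Δ = 4!·8!·6!/19! = 1/174594420; Racah Σ t=1..4: t=1:−1/3110400 t=2:+1/276480 t=3:−1/207360 t=4:+1/1244160 = -1/1382400; ⇒ 3j(6 5 7; 0 2 -2)² = 189/92378, sgn +1
I_A²/I_B² = (81/92378)/(189/92378) = 3/7

3/7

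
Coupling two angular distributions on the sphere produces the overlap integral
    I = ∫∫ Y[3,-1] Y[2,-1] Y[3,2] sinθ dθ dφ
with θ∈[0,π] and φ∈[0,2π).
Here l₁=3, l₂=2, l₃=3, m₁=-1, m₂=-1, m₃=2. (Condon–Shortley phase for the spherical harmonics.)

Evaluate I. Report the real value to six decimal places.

0.162868

Checks pass: Σm=0; 8 even; l₃=3∈[1,5].
(2·3+1)(2·2+1)(2·3+1) = 245
Δ: 2! 4! 2! / 9! → 1/3780
sum: t=0:+1/24 t=1:−1/4 t=2:+1/24 = -1/6
3j²(3 2 3; 0 0 0) = Δ·Π!·Σ² = 4/105  (sign +1)
sum: t=0:+1/48 t=1:−1/12 = -1/16
3j²(3 2 3; -1 -1 2) = Δ·Π!·Σ² = 1/28  (sign +1)
combine: 4πI² = 245·4/105·1/28 = 1/3
take √, sign +1: I = 0.16286750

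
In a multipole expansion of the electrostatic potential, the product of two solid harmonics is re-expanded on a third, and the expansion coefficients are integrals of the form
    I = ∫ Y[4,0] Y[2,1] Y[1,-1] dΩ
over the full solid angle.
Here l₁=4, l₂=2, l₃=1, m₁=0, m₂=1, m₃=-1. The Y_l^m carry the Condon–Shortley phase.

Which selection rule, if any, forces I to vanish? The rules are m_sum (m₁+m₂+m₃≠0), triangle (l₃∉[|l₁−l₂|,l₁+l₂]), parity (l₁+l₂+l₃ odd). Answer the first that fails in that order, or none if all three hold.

triangle

azimuthal sum: 0 + 1 − 1 = 0  ✓
2 ≤ 1 ≤ 6 (triangle on l)  ✗
L = 4 + 2 + 1 = 7 (odd)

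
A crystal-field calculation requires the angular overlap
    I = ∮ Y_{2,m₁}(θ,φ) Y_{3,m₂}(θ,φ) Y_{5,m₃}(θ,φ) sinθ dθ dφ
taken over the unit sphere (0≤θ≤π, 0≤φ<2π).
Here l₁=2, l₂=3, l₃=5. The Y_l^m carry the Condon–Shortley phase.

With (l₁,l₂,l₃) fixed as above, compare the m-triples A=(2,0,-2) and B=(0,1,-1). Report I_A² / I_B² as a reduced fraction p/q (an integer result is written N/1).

7/18

Shared (l₁,l₂,l₃)=(2,3,5): N and (l;000)² cancel in I_A²/I_B².
A: Δ = 0!·4!·6!/11! = 1/2310; Racah Σ t=0..0: t=0:+1/864 = 1/864; ⇒ 3j(2 3 5; 2 0 -2)² = 1/66, sgn -1
B: Δ = 0!·4!·6!/11! = 1/2310; Racah Σ t=0..0: t=0:+1/192 = 1/192; ⇒ 3j(2 3 5; 0 1 -1)² = 3/77, sgn +1
I_A²/I_B² = (1/66)/(3/77) = 7/18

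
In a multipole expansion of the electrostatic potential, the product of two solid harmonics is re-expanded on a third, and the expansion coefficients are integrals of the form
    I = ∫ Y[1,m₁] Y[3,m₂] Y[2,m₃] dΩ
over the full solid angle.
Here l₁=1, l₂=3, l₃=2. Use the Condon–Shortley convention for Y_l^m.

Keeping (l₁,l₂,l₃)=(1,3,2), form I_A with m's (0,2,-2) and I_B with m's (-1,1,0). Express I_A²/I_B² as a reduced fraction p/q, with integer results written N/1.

5/6

Shared (l₁,l₂,l₃)=(1,3,2): N and (l;000)² cancel in I_A²/I_B².
A: Δ = 2!·0!·4!/7! = 1/105; Racah Σ t=1..1: t=1:−1/24 = -1/24; ⇒ 3j(1 3 2; 0 2 -2)² = 1/21, sgn -1
B: Δ = 2!·0!·4!/7! = 1/105; Racah Σ t=2..2: t=2:+1/8 = 1/8; ⇒ 3j(1 3 2; -1 1 0)² = 2/35, sgn +1
I_A²/I_B² = (1/21)/(2/35) = 5/6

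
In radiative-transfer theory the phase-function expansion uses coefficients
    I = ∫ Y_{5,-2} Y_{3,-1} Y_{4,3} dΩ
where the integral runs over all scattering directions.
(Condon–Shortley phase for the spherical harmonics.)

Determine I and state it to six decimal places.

-0.171363

Rules hold: Σm=0, L=12 even, 2≤4≤8.
N = 11·7·9 = 693
Δ = 4!·6!·2!/13! = 1/180180
Racah Σ t=1..3: t=1:−1/576 t=2:+1/144 t=3:−1/576 = 1/288
⇒ 3j(5 3 4; 0 0 0)² = 20/1001, sgn +1
Racah Σ t=1..2: t=1:−1/4320 t=2:+1/960 = 7/8640
⇒ 3j(5 3 4; -2 -1 3)² = 343/12870, sgn -1
4πI² = N·(3j₀)²·(3jₘ)² = 686/1859
I = -1·√(0.369016/4π) = -0.17136315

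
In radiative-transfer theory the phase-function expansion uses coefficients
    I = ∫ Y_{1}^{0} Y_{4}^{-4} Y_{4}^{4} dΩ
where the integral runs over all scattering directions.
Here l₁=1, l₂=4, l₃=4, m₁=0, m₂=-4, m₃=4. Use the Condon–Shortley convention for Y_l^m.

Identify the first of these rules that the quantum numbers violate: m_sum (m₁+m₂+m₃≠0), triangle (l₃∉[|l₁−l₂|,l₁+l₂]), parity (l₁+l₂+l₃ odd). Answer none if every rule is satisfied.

parity

azimuthal sum: 0 − 4 + 4 = 0  ✓
3 ≤ 4 ≤ 5 (triangle on l)  ✓
L = 1 + 4 + 4 = 9 (odd)  ✗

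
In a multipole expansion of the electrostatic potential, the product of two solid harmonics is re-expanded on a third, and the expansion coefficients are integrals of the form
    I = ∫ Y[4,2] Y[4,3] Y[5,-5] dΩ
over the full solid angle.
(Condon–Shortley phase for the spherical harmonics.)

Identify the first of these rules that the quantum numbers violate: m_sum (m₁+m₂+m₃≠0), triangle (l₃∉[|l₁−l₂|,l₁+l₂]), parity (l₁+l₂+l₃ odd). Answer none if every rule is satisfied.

parity

Σmᵢ = 0  ✓
l₃∈[|l₁−l₂|,l₁+l₂]=[0,8], have l₃=5  ✓
Σlᵢ = 13 ⇒ odd  ✗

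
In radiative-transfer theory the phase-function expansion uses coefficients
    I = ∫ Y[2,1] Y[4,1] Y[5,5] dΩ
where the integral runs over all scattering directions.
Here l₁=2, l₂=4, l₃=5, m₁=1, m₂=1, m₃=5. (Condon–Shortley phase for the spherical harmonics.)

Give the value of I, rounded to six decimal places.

0.000000

Σmᵢ = 7 ≠ 0, so the φ-integral vanishes; I = 0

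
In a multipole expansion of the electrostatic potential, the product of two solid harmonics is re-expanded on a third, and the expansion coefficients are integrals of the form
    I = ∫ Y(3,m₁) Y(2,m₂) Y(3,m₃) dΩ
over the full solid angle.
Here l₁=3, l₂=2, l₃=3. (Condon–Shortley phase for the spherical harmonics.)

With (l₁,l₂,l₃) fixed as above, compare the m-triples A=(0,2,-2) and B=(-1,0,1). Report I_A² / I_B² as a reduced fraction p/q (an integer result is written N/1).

l's match ⇒ only the (l;m) 3-j factors differ between A and B.
A: triangle coeff Δ(3,2,3) = 1/3780; Σ_t [2,2]: t=2:+1/24 = 1/24; (3j)²=1/21 [(3 2 3; 0 2 -2)], sign=-1
B: triangle coeff Δ(3,2,3) = 1/3780; Σ_t [0,2]: t=0:+1/96 t=1:−1/6 t=2:+1/16 = -3/32; (3j)²=3/140 [(3 2 3; -1 0 1)], sign=-1
I_A²/I_B² = (1/21)/(3/140) = 20/9

20/9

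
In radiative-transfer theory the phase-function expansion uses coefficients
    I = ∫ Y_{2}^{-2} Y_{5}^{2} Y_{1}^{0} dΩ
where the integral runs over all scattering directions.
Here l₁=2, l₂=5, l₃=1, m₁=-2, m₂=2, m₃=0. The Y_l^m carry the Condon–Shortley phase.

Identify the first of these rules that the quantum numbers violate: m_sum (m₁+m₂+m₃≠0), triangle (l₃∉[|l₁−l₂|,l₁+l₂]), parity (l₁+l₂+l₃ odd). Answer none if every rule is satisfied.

m₁+m₂+m₃ = -2 + 2 + 0 = 0  ✓
triangle: |2−5|=3 ≤ l₃=1 ≤ 2+5=7  ✗
parity: l₁+l₂+l₃ = 8 is even

triangle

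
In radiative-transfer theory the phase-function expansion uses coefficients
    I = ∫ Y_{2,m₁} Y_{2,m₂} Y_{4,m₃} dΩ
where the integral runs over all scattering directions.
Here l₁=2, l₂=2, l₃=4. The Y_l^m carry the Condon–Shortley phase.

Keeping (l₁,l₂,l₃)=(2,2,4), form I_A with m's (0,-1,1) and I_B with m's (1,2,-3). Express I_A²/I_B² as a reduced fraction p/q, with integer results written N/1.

6/7

Shared (l₁,l₂,l₃)=(2,2,4): N and (l;000)² cancel in I_A²/I_B².
A: Δ = 0!·4!·4!/9! = 1/630; Racah Σ t=0..0: t=0:+1/24 = 1/24; ⇒ 3j(2 2 4; 0 -1 1)² = 1/21, sgn -1
B: Δ = 0!·4!·4!/9! = 1/630; Racah Σ t=0..0: t=0:+1/144 = 1/144; ⇒ 3j(2 2 4; 1 2 -3)² = 1/18, sgn -1
I_A²/I_B² = (1/21)/(1/18) = 6/7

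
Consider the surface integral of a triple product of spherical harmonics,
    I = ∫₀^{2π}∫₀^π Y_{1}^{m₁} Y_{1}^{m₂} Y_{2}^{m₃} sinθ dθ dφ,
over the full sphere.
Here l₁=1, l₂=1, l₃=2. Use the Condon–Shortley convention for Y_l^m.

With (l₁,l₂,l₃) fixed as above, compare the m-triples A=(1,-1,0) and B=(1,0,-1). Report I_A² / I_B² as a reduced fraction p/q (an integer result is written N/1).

1/3

Same 1,1,2: normalisation and zero-m 3j drop out of the ratio.
A: Δ: 0! 2! 2! / 5! → 1/30; sum: t=0:+1/4 = 1/4; 3j²(1 1 2; 1 -1 0) = Δ·Π!·Σ² = 1/30  (sign +1)
B: Δ: 0! 2! 2! / 5! → 1/30; sum: t=0:+1/2 = 1/2; 3j²(1 1 2; 1 0 -1) = Δ·Π!·Σ² = 1/10  (sign -1)
I_A²/I_B² = (1/30)/(1/10) = 1/3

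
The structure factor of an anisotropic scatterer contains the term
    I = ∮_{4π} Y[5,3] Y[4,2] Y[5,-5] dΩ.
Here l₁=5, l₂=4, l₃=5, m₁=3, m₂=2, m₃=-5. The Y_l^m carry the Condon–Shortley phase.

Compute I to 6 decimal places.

-0.184127

Checks pass: Σm=0; 14 even; l₃=5∈[1,9].
(2·5+1)(2·4+1)(2·5+1) = 1089
Δ: 4! 6! 4! / 15! → 1/3153150
sum: t=0:+1/69120 t=1:−1/1728 t=2:+1/576 t=3:−1/1728 t=4:+1/69120 = 7/11520
3j²(5 4 5; 0 0 0) = Δ·Π!·Σ² = 2/143  (sign -1)
sum: t=2:+1/69120 = 1/69120
3j²(5 4 5; 3 2 -5) = Δ·Π!·Σ² = 4/143  (sign +1)
combine: 4πI² = 1089·2/143·4/143 = 72/169
take √, sign -1: I = -0.18412721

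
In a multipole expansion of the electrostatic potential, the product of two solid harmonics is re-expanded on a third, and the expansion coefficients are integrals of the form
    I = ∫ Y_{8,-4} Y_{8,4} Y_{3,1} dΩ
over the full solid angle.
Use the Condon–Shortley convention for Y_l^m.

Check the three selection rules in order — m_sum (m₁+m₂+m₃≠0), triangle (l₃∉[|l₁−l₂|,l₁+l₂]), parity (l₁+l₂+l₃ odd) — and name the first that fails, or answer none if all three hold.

azimuthal sum: -4 + 4 + 1 = 1  ✗
0 ≤ 3 ≤ 16 (triangle on l)
L = 8 + 8 + 3 = 19 (odd)

m_sum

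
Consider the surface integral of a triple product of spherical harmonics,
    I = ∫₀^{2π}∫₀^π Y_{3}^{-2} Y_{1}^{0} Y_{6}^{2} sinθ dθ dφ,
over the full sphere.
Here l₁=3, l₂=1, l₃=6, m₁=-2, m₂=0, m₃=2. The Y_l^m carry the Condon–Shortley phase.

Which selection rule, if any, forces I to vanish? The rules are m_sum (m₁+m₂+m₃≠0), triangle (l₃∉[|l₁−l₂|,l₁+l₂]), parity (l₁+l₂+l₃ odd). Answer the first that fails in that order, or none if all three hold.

azimuthal sum: -2 + 0 + 2 = 0  ✓
2 ≤ 6 ≤ 4 (triangle on l)  ✗
L = 3 + 1 + 6 = 10 (even)

triangle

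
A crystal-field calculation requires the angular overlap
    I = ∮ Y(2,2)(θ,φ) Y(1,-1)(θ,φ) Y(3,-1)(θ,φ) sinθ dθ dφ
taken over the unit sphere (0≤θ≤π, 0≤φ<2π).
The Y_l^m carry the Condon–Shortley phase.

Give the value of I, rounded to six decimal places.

Checks pass: Σm=0; 6 even; l₃=3∈[1,3].
(2·2+1)(2·1+1)(2·3+1) = 105
Δ: 0! 4! 2! / 7! → 1/105
sum: t=0:+1/4 = 1/4
3j²(2 1 3; 0 0 0) = Δ·Π!·Σ² = 3/35  (sign -1)
sum: t=0:+1/48 = 1/48
3j²(2 1 3; 2 -1 -1) = Δ·Π!·Σ² = 1/105  (sign +1)
combine: 4πI² = 105·3/35·1/105 = 3/35
take √, sign -1: I = -0.08258890

-0.082589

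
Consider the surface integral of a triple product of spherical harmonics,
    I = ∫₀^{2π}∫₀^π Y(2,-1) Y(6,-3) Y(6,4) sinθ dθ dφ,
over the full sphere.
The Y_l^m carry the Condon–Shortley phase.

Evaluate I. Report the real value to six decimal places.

0.179515

m-sum 0 ✓  L=14 even ✓  4≤6≤8 ✓
Π(2lᵢ+1) = 5×13×13 = 845
triangle coeff Δ(2,6,6) = 1/90090
Σ_t [0,2]: t=0:+1/69120 t=1:−1/14400 t=2:+1/69120 = -7/172800
(3j)²=14/715 [(2 6 6; 0 0 0)], sign=-1
Σ_t [1,2]: t=1:−1/161280 t=2:+1/725760 = -1/207360
(3j)²=7/286 [(2 6 6; -1 -3 4)], sign=-1
⇒ 4πI² = 49/121
I = (+1)√(49/121/(4π)) = 0.17951487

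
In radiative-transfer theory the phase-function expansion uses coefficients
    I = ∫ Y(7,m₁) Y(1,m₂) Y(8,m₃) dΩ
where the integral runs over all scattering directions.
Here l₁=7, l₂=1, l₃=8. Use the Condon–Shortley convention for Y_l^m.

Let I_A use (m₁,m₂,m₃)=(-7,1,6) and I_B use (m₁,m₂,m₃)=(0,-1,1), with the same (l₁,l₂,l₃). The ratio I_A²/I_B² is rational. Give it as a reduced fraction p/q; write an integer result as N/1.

1/36

Shared (l₁,l₂,l₃)=(7,1,8): N and (l;000)² cancel in I_A²/I_B².
A: Δ = 0!·14!·2!/17! = 1/2040; Racah Σ t=0..0: t=0:+1/174356582400 = 1/174356582400; ⇒ 3j(7 1 8; -7 1 6)² = 1/2040, sgn +1
B: Δ = 0!·14!·2!/17! = 1/2040; Racah Σ t=0..0: t=0:+1/50803200 = 1/50803200; ⇒ 3j(7 1 8; 0 -1 1)² = 3/170, sgn -1
I_A²/I_B² = (1/2040)/(3/170) = 1/36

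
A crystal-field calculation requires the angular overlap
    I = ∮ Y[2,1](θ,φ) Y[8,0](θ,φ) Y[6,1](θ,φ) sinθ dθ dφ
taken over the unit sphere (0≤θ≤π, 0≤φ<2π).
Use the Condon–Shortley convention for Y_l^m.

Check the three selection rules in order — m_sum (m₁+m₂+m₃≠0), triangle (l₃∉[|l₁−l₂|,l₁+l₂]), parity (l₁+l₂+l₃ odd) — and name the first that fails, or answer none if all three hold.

m₁+m₂+m₃ = 1 + 0 + 1 = 2  ✗
triangle: |2−8|=6 ≤ l₃=6 ≤ 2+8=10
parity: l₁+l₂+l₃ = 16 is even

m_sum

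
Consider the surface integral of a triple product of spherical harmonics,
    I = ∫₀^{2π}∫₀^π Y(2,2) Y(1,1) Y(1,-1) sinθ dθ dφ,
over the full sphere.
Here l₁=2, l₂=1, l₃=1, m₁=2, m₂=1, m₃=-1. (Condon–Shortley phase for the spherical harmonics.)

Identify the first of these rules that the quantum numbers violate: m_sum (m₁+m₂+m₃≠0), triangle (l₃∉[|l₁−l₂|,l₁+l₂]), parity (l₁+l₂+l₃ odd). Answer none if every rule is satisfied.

m_sum

m₁+m₂+m₃ = 2 + 1 − 1 = 2  ✗
triangle: |2−1|=1 ≤ l₃=1 ≤ 2+1=3
parity: l₁+l₂+l₃ = 4 is even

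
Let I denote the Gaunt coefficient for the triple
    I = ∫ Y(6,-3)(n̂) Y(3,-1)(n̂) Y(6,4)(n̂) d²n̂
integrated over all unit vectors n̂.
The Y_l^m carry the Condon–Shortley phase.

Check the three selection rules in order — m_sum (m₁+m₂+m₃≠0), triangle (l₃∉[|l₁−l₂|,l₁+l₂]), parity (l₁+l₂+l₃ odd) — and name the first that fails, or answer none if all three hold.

parity

Σmᵢ = 0  ✓
l₃∈[|l₁−l₂|,l₁+l₂]=[3,9], have l₃=6  ✓
Σlᵢ = 15 ⇒ odd  ✗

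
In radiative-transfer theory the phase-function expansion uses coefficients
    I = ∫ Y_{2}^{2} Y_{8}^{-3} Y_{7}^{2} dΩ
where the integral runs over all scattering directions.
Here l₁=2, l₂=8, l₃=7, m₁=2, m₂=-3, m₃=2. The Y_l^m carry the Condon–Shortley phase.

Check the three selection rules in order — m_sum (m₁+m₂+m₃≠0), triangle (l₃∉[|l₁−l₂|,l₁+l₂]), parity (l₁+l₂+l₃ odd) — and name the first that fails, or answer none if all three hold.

azimuthal sum: 2 − 3 + 2 = 1  ✗
6 ≤ 7 ≤ 10 (triangle on l)
L = 2 + 8 + 7 = 17 (odd)

m_sum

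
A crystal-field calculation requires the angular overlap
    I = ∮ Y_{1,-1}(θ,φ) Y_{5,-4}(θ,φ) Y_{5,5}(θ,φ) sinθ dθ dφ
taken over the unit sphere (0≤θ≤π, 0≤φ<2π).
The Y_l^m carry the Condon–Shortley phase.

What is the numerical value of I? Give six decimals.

0.000000

l₁+l₂+l₃=11 is odd: 3j(l;000)=0 ⇒ I=0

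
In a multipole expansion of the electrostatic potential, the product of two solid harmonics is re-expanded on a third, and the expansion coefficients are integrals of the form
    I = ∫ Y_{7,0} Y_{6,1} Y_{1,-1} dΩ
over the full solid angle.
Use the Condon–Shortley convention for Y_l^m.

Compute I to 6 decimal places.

Rules hold: Σm=0, L=14 even, 1≤1≤13.
N = 15·13·3 = 585
Δ = 12!·2!·0!/15! = 1/1365
Racah Σ t=6..6: t=6:+1/518400 = 1/518400
⇒ 3j(7 6 1; 0 0 0)² = 7/195, sgn -1
Racah Σ t=7..7: t=7:−1/1209600 = -1/1209600
⇒ 3j(7 6 1; 0 1 -1)² = 1/65, sgn -1
4πI² = N·(3j₀)²·(3jₘ)² = 21/65
I = +1·√(0.323077/4π) = 0.16034227

0.160342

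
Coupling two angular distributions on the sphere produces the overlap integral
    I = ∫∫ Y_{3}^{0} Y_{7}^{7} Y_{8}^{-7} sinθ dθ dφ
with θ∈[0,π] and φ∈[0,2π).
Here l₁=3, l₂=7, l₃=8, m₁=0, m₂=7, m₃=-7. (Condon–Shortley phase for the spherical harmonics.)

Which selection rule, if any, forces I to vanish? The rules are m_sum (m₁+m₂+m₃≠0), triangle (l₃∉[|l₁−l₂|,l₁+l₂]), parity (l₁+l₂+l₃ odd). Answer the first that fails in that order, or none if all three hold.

none

Σmᵢ = 0  ✓
l₃∈[|l₁−l₂|,l₁+l₂]=[4,10], have l₃=8  ✓
Σlᵢ = 18 ⇒ even  ✓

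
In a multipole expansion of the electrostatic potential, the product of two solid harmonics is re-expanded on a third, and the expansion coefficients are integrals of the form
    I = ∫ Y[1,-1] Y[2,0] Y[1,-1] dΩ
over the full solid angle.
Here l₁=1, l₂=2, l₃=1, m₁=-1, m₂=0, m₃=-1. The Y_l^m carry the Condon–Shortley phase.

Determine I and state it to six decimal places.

m-sum = -1 + 0 − 1 = -2 ≠ 0 ⇒ I = 0

0.000000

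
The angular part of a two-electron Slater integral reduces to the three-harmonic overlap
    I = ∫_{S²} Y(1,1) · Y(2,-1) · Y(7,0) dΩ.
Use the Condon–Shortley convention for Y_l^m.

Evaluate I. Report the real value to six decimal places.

triangle: need 1≤l₃≤3, have 7; I=0

0.000000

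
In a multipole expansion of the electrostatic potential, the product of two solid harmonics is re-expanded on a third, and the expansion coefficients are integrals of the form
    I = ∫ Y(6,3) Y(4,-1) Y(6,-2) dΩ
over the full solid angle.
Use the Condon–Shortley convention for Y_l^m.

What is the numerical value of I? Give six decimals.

-0.131554

Rules hold: Σm=0, L=16 even, 2≤6≤10.
N = 13·9·13 = 1521
Δ = 4!·8!·4!/17! = 1/15315300
Racah Σ t=0..4: t=0:+1/829440 t=1:−1/25920 t=2:+1/9216 t=3:−1/25920 t=4:+1/829440 = 7/207360
⇒ 3j(6 4 6; 0 0 0)² = 28/2431, sgn +1
Racah Σ t=0..3: t=0:+1/103680 t=1:−1/34560 t=2:+1/120960 t=3:−1/5806080 = -13/1161216
⇒ 3j(6 4 6; 3 -1 -2)² = 65/5236, sgn -1
4πI² = N·(3j₀)²·(3jₘ)² = 7605/34969
I = -1·√(0.217478/4π) = -0.13155370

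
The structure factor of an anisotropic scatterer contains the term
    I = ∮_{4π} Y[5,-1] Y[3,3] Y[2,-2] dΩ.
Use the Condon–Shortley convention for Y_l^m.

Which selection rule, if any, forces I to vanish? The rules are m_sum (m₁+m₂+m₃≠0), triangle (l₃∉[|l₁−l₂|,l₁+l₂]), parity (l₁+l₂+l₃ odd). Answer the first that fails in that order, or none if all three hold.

azimuthal sum: -1 + 3 − 2 = 0  ✓
2 ≤ 2 ≤ 8 (triangle on l)  ✓
L = 5 + 3 + 2 = 10 (even)  ✓

none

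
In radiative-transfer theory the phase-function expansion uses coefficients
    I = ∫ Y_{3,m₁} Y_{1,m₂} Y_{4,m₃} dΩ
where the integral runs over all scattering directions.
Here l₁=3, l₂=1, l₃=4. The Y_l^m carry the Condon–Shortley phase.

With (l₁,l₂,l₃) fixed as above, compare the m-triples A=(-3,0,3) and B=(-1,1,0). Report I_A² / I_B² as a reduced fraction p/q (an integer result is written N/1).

Shared (l₁,l₂,l₃)=(3,1,4): N and (l;000)² cancel in I_A²/I_B².
A: Δ = 0!·6!·2!/9! = 1/252; Racah Σ t=0..0: t=0:+1/720 = 1/720; ⇒ 3j(3 1 4; -3 0 3)² = 1/36, sgn -1
B: Δ = 0!·6!·2!/9! = 1/252; Racah Σ t=0..0: t=0:+1/96 = 1/96; ⇒ 3j(3 1 4; -1 1 0)² = 1/42, sgn +1
I_A²/I_B² = (1/36)/(1/42) = 7/6

7/6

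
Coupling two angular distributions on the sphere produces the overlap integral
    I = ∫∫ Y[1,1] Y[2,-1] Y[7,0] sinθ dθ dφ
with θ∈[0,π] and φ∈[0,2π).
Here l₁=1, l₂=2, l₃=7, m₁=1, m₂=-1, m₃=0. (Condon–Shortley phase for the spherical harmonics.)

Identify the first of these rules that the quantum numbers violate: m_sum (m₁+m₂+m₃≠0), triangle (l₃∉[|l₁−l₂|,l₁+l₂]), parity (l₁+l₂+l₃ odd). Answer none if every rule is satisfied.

Σmᵢ = 0  ✓
l₃∈[|l₁−l₂|,l₁+l₂]=[1,3], have l₃=7  ✗
Σlᵢ = 10 ⇒ even

triangle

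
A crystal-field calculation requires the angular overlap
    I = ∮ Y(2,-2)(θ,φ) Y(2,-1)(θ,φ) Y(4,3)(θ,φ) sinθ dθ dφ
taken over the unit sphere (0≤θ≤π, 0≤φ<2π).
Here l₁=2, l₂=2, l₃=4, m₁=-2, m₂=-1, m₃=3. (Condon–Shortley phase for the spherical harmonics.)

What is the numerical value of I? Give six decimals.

-0.238414

m-sum 0 ✓  L=8 even ✓  0≤4≤4 ✓
Π(2lᵢ+1) = 5×5×9 = 225
triangle coeff Δ(2,2,4) = 1/630
Σ_t [0,0]: t=0:+1/16 = 1/16
(3j)²=2/35 [(2 2 4; 0 0 0)], sign=+1
Σ_t [0,0]: t=0:+1/144 = 1/144
(3j)²=1/18 [(2 2 4; -2 -1 3)], sign=-1
⇒ 4πI² = 5/7
I = (-1)√(5/7/(4π)) = -0.23841361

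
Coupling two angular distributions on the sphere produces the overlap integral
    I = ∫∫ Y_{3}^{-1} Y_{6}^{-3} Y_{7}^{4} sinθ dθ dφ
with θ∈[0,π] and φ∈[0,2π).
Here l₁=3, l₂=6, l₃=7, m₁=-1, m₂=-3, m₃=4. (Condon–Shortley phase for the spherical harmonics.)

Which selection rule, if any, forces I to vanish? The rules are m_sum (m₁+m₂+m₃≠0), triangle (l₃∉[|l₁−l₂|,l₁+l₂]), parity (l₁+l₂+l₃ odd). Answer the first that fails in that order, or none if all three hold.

none

azimuthal sum: -1 − 3 + 4 = 0  ✓
3 ≤ 7 ≤ 9 (triangle on l)  ✓
L = 3 + 6 + 7 = 16 (even)  ✓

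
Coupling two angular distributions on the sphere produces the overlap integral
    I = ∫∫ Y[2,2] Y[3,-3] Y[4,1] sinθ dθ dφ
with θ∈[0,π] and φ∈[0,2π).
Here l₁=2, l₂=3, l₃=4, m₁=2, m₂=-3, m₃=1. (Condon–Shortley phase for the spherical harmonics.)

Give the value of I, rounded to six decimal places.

0.000000

l₁+l₂+l₃=9 is odd: 3j(l;000)=0 ⇒ I=0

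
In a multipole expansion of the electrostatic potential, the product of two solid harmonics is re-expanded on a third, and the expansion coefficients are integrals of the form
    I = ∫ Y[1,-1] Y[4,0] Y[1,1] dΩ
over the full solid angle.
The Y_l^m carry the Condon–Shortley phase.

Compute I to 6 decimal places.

0.000000

triangle: need 3≤l₃≤5, have 1; I=0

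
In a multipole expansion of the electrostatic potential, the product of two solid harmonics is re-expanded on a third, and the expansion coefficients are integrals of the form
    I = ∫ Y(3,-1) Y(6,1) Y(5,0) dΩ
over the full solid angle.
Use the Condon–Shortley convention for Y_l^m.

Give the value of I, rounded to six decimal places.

-0.077843

m-sum 0 ✓  L=14 even ✓  3≤5≤9 ✓
Π(2lᵢ+1) = 7×13×11 = 1001
triangle coeff Δ(3,6,5) = 1/675675
Σ_t [1,3]: t=1:−1/8640 t=2:+1/2304 t=3:−1/8640 = 7/34560
(3j)²=7/429 [(3 6 5; 0 0 0)], sign=-1
Σ_t [2,4]: t=2:+1/5760 t=3:−1/3456 t=4:+1/34560 = -1/11520
(3j)²=2/429 [(3 6 5; -1 1 0)], sign=+1
⇒ 4πI² = 98/1287
I = (-1)√(98/1287/(4π)) = -0.07784287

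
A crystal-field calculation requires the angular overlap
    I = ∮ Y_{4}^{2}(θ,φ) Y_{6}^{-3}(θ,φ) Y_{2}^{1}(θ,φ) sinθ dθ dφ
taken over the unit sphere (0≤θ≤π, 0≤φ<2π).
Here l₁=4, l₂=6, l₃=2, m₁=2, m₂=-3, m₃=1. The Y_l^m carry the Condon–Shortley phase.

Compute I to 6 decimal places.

m-sum 0 ✓  L=12 even ✓  2≤2≤10 ✓
Π(2lᵢ+1) = 9×13×5 = 585
triangle coeff Δ(4,6,2) = 1/6435
Σ_t [4,4]: t=4:+1/2304 = 1/2304
(3j)²=5/143 [(4 6 2; 0 0 0)], sign=+1
Σ_t [2,2]: t=2:+1/8640 = 1/8640
(3j)²=28/715 [(4 6 2; 2 -3 1)], sign=-1
⇒ 4πI² = 1260/1573
I = (-1)√(1260/1573/(4π)) = -0.25247360

-0.252474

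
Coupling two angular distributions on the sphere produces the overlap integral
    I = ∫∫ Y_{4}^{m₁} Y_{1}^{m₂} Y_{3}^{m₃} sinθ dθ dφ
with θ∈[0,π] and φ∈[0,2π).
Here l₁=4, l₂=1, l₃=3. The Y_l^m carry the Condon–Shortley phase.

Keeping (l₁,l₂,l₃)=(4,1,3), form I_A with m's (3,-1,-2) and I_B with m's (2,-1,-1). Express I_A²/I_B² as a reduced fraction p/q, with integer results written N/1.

l's match ⇒ only the (l;m) 3-j factors differ between A and B.
A: triangle coeff Δ(4,1,3) = 1/252; Σ_t [0,0]: t=0:+1/240 = 1/240; (3j)²=1/12 [(4 1 3; 3 -1 -2)], sign=-1
B: triangle coeff Δ(4,1,3) = 1/252; Σ_t [0,0]: t=0:+1/96 = 1/96; (3j)²=5/84 [(4 1 3; 2 -1 -1)], sign=+1
I_A²/I_B² = (1/12)/(5/84) = 7/5

7/5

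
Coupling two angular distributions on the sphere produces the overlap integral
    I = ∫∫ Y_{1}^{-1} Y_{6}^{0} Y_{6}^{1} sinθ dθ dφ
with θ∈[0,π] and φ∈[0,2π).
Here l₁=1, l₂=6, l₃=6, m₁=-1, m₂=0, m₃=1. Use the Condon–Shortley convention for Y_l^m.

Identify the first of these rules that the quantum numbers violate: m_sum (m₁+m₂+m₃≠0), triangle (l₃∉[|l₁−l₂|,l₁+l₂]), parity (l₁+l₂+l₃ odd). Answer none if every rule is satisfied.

parity

azimuthal sum: -1 + 0 + 1 = 0  ✓
5 ≤ 6 ≤ 7 (triangle on l)  ✓
L = 1 + 6 + 6 = 13 (odd)  ✗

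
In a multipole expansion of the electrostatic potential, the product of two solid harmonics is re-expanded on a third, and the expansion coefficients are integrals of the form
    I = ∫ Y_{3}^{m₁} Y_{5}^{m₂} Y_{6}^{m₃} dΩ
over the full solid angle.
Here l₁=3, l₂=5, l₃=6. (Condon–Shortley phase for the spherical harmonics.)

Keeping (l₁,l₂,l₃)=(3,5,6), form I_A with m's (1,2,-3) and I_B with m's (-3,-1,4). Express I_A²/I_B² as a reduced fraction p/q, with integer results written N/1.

9/14

Same 3,5,6: normalisation and zero-m 3j drop out of the ratio.
A: Δ: 2! 4! 8! / 15! → 1/675675; sum: t=0:+1/40320 t=1:−1/8640 t=2:+1/34560 = -1/16128; 3j²(3 5 6; 1 2 -3) = Δ·Π!·Σ² = 18/1001  (sign +1)
B: Δ: 2! 4! 8! / 15! → 1/675675; sum: t=2:+1/69120 = 1/69120; 3j²(3 5 6; -3 -1 4) = Δ·Π!·Σ² = 4/143  (sign +1)
I_A²/I_B² = (18/1001)/(4/143) = 9/14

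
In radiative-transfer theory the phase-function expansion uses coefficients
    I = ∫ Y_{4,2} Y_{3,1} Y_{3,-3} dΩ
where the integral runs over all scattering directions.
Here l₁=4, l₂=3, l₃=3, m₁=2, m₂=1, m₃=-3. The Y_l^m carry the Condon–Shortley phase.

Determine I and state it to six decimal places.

-0.188451

Rules hold: Σm=0, L=10 even, 1≤3≤7.
N = 9·7·7 = 441
Δ = 4!·4!·2!/11! = 1/34650
Racah Σ t=1..3: t=1:−1/72 t=2:+1/16 t=3:−1/72 = 5/144
⇒ 3j(4 3 3; 0 0 0)² = 2/77, sgn -1
Racah Σ t=2..2: t=2:+1/192 = 1/192
⇒ 3j(4 3 3; 2 1 -3)² = 3/77, sgn +1
4πI² = N·(3j₀)²·(3jₘ)² = 54/121
I = -1·√(0.446281/4π) = -0.18845135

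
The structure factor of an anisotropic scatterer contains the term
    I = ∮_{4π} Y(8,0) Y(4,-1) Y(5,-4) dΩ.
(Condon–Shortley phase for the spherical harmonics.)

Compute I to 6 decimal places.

0.000000

0 − 1 − 4 = -5 ≠ 0: azimuthal integral kills it; I = 0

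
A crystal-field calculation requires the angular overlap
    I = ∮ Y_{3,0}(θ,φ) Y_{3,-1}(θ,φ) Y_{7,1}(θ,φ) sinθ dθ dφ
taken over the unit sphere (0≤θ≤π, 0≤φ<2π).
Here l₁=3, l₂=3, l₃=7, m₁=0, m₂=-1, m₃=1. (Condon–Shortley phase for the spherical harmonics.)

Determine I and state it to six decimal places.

0.000000

l₃=7 ∉ [0,6] — triangle fails ⇒ I = 0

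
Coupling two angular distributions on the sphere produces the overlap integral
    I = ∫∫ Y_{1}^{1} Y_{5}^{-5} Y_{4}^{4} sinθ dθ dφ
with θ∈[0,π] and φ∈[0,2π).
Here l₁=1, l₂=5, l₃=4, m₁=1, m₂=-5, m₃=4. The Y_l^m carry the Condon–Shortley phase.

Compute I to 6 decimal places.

Rules hold: Σm=0, L=10 even, 4≤4≤6.
N = 3·11·9 = 297
Δ = 2!·0!·8!/11! = 1/495
Racah Σ t=1..1: t=1:−1/576 = -1/576
⇒ 3j(1 5 4; 0 0 0)² = 5/99, sgn -1
Racah Σ t=0..0: t=0:+1/80640 = 1/80640
⇒ 3j(1 5 4; 1 -5 4)² = 1/11, sgn +1
4πI² = N·(3j₀)²·(3jₘ)² = 15/11
I = -1·√(1.36364/4π) = -0.32941575

-0.329416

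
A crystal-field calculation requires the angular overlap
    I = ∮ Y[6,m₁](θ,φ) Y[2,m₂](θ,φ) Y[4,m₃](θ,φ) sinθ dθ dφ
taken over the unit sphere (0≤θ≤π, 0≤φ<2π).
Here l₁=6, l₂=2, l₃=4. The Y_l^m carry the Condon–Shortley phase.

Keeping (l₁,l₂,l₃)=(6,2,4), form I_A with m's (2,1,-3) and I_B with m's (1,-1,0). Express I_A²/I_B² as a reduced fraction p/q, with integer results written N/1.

Shared (l₁,l₂,l₃)=(6,2,4): N and (l;000)² cancel in I_A²/I_B².
A: Δ = 4!·8!·0!/13! = 1/6435; Racah Σ t=3..3: t=3:−1/30240 = -1/30240; ⇒ 3j(6 2 4; 2 1 -3)² = 32/6435, sgn +1
B: Δ = 4!·8!·0!/13! = 1/6435; Racah Σ t=1..1: t=1:−1/3456 = -1/3456; ⇒ 3j(6 2 4; 1 -1 0)² = 35/1287, sgn -1
I_A²/I_B² = (32/6435)/(35/1287) = 32/175

32/175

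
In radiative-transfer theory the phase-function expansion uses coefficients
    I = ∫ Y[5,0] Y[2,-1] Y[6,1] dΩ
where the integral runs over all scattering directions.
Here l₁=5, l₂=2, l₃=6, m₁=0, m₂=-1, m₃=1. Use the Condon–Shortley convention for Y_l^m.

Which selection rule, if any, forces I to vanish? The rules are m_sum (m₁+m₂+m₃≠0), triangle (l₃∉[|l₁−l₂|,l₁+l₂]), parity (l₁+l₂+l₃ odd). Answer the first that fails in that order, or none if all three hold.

azimuthal sum: 0 − 1 + 1 = 0  ✓
3 ≤ 6 ≤ 7 (triangle on l)  ✓
L = 5 + 2 + 6 = 13 (odd)  ✗

parity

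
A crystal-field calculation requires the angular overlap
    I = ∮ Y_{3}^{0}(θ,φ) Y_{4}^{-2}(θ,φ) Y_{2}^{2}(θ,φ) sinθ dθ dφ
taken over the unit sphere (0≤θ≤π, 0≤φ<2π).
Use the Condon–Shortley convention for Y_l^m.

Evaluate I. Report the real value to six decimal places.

Σlᵢ=9 odd — θ-integrand is odd under cosθ→−cosθ; I=0

0.000000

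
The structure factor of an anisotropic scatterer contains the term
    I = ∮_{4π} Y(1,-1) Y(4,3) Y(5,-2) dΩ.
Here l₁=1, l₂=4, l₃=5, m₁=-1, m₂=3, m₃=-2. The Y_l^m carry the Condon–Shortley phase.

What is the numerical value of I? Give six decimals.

m-sum 0 ✓  L=10 even ✓  3≤5≤5 ✓
Π(2lᵢ+1) = 3×9×11 = 297
triangle coeff Δ(1,4,5) = 1/495
Σ_t [0,0]: t=0:+1/576 = 1/576
(3j)²=5/99 [(1 4 5; 0 0 0)], sign=-1
Σ_t [0,0]: t=0:+1/10080 = 1/10080
(3j)²=1/165 [(1 4 5; -1 3 -2)], sign=-1
⇒ 4πI² = 1/11
I = (+1)√(1/11/(4π)) = 0.08505478

0.085055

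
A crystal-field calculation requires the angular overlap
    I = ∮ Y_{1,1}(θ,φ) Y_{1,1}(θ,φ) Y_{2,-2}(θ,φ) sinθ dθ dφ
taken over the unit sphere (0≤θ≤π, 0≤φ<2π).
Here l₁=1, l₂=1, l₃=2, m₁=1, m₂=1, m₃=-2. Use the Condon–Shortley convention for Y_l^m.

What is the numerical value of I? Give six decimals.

Checks pass: Σm=0; 4 even; l₃=2∈[0,2].
(2·1+1)(2·1+1)(2·2+1) = 45
Δ: 0! 2! 2! / 5! → 1/30
sum: t=0:+1/1 = 1/1
3j²(1 1 2; 0 0 0) = Δ·Π!·Σ² = 2/15  (sign +1)
sum: t=0:+1/4 = 1/4
3j²(1 1 2; 1 1 -2) = Δ·Π!·Σ² = 1/5  (sign +1)
combine: 4πI² = 45·2/15·1/5 = 6/5
take √, sign +1: I = 0.30901936

0.309019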